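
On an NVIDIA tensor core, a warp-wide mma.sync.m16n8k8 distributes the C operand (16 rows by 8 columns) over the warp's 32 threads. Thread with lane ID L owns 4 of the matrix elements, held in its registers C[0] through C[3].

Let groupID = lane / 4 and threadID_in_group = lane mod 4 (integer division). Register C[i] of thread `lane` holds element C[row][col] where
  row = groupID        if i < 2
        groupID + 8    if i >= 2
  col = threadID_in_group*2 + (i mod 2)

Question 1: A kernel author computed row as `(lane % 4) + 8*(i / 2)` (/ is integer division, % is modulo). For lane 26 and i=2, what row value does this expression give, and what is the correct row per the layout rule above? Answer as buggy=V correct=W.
buggy=10 correct=14

`(lane % 4) + 8*(i / 2)`[26,2]→10
lane 26→26/4=6, 26 mod 4=2
i=2  r:6+8→14  c:2·2+0→4
row: 10 vs 14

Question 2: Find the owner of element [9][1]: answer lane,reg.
r=9->g=1,rb=1  c=1->t=0,b0=1
L=1*4+0=4  i=1*2+1=3

4,3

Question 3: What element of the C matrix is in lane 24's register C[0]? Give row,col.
lane 24: gr=6 (24/4), th=0 (24%4)
i=0: r=6+0=6, c=0*2+0=0

6,0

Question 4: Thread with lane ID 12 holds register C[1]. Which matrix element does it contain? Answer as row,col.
L=12->g=12>>2=3, t=12&3=0
[1]->row 3+0=3  col 0·2+1=1

3,1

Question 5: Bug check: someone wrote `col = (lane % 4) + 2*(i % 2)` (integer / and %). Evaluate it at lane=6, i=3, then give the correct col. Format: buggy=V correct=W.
`(lane % 4) + 2*(i % 2)`[6,3]=>4
lane 6=>6/4=1, 6 mod 4=2
i=3  r:1+8=>9  c:2·2+1=>5
col: 4 vs 5

buggy=4 correct=5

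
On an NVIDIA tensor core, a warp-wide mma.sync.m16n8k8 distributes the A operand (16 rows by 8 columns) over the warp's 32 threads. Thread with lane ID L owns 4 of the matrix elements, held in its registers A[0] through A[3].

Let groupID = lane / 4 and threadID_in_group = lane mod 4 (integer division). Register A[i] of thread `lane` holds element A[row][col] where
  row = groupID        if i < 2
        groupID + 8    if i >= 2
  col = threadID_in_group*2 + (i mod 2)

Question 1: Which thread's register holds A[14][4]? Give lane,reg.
r=14⇒gr=6,Rb=1  c=4⇒th=2,odd=0
L=6*4+2=26  i=1*2+0=2

26,2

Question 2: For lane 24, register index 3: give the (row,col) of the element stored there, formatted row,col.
lane 24⇒24/4=6, 24 mod 4=0
i=3  r:6+8⇒14  c:2·0+1⇒1

14,1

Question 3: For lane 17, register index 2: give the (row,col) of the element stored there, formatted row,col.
L=17→G=17>>2=4, T=17&3=1
[2]→row 4+8=12  col 1·2+0=2

12,2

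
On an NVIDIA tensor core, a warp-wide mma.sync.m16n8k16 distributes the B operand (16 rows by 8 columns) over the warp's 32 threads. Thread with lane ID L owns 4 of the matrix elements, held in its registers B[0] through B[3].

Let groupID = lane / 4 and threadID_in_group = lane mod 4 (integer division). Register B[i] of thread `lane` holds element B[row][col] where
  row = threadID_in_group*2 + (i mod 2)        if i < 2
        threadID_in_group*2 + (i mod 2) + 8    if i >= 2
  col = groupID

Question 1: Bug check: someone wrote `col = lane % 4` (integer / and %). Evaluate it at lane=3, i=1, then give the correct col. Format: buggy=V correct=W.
buggy=3 correct=0

`lane % 4`[3,1]->3
lane 3: gid=0 (3/4), tid=3 (3%4)
i=1: r=3*2+1+0=7, c=gid=0
col: 3 vs 0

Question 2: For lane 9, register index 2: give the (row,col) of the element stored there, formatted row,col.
lane 9→9/4=2, 9 mod 4=1
i=2  r:2·1+0+8→10  c:2

10,2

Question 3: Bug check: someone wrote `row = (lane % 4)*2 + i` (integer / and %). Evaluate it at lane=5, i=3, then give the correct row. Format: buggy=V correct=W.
buggy=5 correct=11

`(lane % 4)*2 + i`[5,3]→5
5: G=1,T=1
[3] (1*2+1+8,1) = (11,1)
row: 5 vs 11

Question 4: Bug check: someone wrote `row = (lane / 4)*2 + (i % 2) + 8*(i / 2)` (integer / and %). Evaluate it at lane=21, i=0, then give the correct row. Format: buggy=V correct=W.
`(lane / 4)*2 + (i % 2) + 8*(i / 2)`[21,0]→10
lane 21→21/4=5, 21 mod 4=1
i=0  r:2·1+0+0→2  c:5
row: 10 vs 2

buggy=10 correct=2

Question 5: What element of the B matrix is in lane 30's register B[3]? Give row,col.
13,7

lane 30→30/4=7, 30 mod 4=2
i=3  r:2·2+1+8→13  c:7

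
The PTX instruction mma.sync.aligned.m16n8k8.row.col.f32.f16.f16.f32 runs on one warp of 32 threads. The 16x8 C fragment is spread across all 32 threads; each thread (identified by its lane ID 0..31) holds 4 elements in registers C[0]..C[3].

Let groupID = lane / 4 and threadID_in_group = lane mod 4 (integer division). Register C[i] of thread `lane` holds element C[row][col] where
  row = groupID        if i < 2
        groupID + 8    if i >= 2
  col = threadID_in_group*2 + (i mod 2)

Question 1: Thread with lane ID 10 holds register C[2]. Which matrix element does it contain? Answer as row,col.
10,4

lane 10: gid=2 (10/4), tid=2 (10%4)
i=2: r=2+8=10, c=2*2+0=4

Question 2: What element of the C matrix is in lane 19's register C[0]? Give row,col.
4,6

lane 19: g=4 (19/4), t=3 (19%4)
i=0: r=4+0=4, c=3*2+0=6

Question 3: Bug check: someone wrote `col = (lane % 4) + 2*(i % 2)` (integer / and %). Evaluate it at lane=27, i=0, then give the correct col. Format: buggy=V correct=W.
buggy=3 correct=6

`(lane % 4) + 2*(i % 2)`[27,0]->3
lane 27->27/4=6, 27 mod 4=3
i=0  r:6+0->6  c:2·3+0->6
col: 3 vs 6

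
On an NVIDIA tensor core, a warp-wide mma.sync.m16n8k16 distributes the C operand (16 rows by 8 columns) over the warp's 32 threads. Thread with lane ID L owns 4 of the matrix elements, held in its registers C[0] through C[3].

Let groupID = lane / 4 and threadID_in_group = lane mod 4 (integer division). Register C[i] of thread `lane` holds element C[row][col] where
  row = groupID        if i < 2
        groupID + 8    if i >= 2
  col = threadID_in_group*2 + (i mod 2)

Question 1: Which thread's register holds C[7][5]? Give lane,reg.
r:7=>grp=7,rB=0  c:5=>tig=2,lo=1
L=7*4+2=30  i=0*2+1=1

30,1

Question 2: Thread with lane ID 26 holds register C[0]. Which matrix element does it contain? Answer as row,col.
L=26→G=26>>2=6, T=26&3=2
[0]→row 6+0=6  col 2·2+0=4

6,4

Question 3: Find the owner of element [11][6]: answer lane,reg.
r=11⇒gr=3,Rb=1  c=6⇒th=3,odd=0
L=3*4+3=15  i=1*2+0=2

15,2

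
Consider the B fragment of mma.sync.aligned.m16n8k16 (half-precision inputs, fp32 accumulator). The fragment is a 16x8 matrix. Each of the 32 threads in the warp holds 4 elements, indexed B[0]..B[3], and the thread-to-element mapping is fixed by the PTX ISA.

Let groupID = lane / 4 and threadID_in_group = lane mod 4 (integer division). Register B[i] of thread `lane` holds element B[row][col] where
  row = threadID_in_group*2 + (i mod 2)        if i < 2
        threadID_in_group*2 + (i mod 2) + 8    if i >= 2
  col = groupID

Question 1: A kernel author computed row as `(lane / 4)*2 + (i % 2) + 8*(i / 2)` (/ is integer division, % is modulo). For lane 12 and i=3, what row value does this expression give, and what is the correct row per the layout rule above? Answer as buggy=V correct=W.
buggy=15 correct=9

`(lane / 4)*2 + (i % 2) + 8*(i / 2)`[12,3]⇒15
L=12⇒gr=12>>2=3, th=12&3=0
[3]⇒row 0·2+1+8=9  col gr=3
row: 15 vs 9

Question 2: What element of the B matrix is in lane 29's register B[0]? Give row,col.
lane 29: g=7 (29/4), t=1 (29%4)
i=0: r=1*2+0+0=2, c=g=7

2,7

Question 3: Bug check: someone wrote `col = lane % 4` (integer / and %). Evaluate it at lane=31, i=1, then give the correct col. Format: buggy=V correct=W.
`lane % 4`[31,1]⇒3
L=31⇒gr=31>>2=7, th=31&3=3
[1]⇒row 3·2+1+0=7  col gr=7
col: 3 vs 7

buggy=3 correct=7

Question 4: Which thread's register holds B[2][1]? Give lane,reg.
c=1→G=1  r=2→rhi=0,T=1,p=0
L=1*4+1=5  i=0*2+0=0

5,0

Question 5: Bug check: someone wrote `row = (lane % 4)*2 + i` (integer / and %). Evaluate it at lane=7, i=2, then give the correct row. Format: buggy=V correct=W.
buggy=8 correct=14

`(lane % 4)*2 + i`[7,2]⇒8
lane 7⇒7/4=1, 7 mod 4=3
i=2  r:2·3+0+8⇒14  c:1
row: 8 vs 14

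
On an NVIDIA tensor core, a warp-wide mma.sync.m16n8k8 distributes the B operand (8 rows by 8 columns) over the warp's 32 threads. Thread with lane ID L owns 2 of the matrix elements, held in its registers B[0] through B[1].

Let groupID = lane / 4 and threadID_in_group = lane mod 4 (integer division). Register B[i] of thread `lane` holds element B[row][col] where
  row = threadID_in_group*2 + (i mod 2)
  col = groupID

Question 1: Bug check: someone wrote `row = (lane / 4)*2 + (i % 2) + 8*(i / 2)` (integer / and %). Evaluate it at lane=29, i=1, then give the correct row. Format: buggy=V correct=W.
buggy=15 correct=3

`(lane / 4)*2 + (i % 2) + 8*(i / 2)`[29,1]->15
29: gid=7,tid=1
[1] (1*2+1,7) = (3,7)
row: 15 vs 3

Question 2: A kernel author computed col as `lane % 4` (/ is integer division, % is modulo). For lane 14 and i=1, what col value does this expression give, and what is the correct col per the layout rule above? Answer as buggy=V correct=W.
buggy=2 correct=3

`lane % 4`[14,1]->2
lane 14: gid=3 (14/4), tid=2 (14%4)
i=1: r=2*2+1=5, c=gid=3
col: 2 vs 3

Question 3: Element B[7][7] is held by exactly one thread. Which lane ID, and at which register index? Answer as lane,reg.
c=7⇒gr=7  r=7⇒th=3,odd=1
L=7*4+3=31  i=1=1

31,1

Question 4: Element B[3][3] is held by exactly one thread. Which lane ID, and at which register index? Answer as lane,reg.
13,1

c=3→G=3  r=3→T=1,p=1
L=3*4+1=13  i=1=1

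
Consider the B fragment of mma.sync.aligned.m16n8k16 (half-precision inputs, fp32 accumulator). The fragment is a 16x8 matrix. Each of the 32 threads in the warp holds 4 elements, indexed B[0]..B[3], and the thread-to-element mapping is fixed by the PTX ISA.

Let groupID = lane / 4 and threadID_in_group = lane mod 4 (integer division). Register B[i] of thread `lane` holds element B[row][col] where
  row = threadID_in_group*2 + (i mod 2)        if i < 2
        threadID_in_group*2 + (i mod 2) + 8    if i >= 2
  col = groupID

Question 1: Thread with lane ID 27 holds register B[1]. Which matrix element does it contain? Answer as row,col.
lane 27: grp=6 (27/4), tig=3 (27%4)
i=1: r=3*2+1+0=7, c=grp=6

7,6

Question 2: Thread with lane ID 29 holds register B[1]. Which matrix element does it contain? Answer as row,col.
3,7

29: G=7,T=1
[1] (1*2+1+0,7) = (3,7)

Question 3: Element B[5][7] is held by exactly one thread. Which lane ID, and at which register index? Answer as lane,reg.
c=7⇒gr=7  r=5⇒Rb=0,th=2,odd=1
L=7*4+2=30  i=0*2+1=1

30,1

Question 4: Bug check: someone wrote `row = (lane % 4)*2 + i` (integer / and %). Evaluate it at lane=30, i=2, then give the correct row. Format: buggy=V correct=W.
buggy=6 correct=12

`(lane % 4)*2 + i`[30,2]=>6
L=30=>grp=30>>2=7, tig=30&3=2
[2]=>row 2·2+0+8=12  col grp=7
row: 6 vs 12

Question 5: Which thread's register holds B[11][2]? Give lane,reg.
c=2->g=2  r=11->rb=1,t=1,b0=1
L=2*4+1=9  i=1*2+1=3

9,3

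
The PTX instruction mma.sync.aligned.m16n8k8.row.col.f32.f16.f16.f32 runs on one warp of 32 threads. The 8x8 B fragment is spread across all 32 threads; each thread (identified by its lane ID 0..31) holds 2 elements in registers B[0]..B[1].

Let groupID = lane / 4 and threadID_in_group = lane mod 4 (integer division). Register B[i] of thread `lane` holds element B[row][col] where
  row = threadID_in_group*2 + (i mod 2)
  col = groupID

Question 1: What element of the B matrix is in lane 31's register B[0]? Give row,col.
6,7

lane 31->31/4=7, 31 mod 4=3
i=0  r:2·3+0->6  c:7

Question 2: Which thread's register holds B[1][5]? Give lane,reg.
c=5⇒gr=5  r=1⇒th=0,odd=1
L=5*4+0=20  i=1=1

20,1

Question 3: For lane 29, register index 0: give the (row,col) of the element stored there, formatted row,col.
lane 29: gid=7 (29/4), tid=1 (29%4)
i=0: r=1*2+0=2, c=gid=7

2,7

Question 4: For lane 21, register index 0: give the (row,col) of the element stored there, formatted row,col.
L=21->g=21>>2=5, t=21&3=1
[0]->row 1·2+0=2  col g=5

2,5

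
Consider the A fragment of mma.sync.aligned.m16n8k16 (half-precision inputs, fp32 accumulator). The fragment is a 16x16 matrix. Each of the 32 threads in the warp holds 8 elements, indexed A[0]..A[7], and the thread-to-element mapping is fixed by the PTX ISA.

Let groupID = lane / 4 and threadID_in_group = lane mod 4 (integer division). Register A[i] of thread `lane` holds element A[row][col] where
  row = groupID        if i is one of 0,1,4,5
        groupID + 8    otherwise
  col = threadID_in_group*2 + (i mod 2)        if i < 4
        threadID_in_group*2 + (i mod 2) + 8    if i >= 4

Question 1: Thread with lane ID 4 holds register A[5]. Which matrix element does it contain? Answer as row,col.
1,9

L=4→G=4>>2=1, T=4&3=0
[5]→row 1+0=1  col 0·2+1+8=9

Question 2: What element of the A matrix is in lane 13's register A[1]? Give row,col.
L=13->gid=13>>2=3, tid=13&3=1
[1]->row 3+0=3  col 1·2+1+0=3

3,3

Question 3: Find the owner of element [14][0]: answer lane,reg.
r:14=>grp=6,rB=1  c:0=>cB=0,tig=0,lo=0
L=6*4+0=24  i=0*4+1*2+0=2

24,2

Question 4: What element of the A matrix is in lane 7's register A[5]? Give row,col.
L=7->g=7>>2=1, t=7&3=3
[5]->row 1+0=1  col 3·2+1+8=15

1,15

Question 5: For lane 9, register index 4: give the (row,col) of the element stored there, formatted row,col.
L=9->gid=9>>2=2, tid=9&3=1
[4]->row 2+0=2  col 1·2+0+8=10

2,10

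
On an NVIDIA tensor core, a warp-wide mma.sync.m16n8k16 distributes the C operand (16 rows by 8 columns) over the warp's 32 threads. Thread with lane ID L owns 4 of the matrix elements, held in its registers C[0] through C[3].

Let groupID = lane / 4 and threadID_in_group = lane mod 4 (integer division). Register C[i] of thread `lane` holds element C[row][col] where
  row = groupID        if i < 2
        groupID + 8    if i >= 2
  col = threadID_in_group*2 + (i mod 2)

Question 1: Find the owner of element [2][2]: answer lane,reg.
9,0

r:2=>grp=2,rB=0  c:2=>tig=1,lo=0
L=2*4+1=9  i=0*2+0=0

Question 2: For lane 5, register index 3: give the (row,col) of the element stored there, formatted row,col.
L=5⇒gr=5>>2=1, th=5&3=1
[3]⇒row 1+8=9  col 1·2+1=3

9,3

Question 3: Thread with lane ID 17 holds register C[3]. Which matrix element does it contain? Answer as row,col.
12,3

lane 17: G=4 (17/4), T=1 (17%4)
i=3: r=4+8=12, c=1*2+1=3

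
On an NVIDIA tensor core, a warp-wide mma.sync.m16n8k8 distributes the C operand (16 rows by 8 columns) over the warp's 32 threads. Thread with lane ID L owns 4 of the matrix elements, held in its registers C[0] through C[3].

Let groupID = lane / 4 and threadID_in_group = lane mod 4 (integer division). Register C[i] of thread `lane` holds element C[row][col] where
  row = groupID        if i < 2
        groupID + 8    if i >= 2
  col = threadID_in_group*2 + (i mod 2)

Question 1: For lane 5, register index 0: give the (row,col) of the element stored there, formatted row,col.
5: gid=1,tid=1
[0] (1+0,1*2+0) = (1,2)

1,2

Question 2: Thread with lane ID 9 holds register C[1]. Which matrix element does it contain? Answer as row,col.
lane 9=>9/4=2, 9 mod 4=1
i=1  r:2+0=>2  c:2·1+1=>3

2,3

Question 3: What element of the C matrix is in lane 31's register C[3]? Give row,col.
15,7

31: grp=7,tig=3
[3] (7+8,3*2+1) = (15,7)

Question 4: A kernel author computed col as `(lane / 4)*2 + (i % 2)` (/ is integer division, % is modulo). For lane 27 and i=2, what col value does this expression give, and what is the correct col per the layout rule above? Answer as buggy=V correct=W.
`(lane / 4)*2 + (i % 2)`[27,2]->12
lane 27: gid=6 (27/4), tid=3 (27%4)
i=2: r=6+8=14, c=3*2+0=6
col: 12 vs 6

buggy=12 correct=6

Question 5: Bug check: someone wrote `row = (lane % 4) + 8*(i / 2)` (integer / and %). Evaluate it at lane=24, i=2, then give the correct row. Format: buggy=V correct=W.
buggy=8 correct=14

`(lane % 4) + 8*(i / 2)`[24,2]->8
lane 24: g=6 (24/4), t=0 (24%4)
i=2: r=6+8=14, c=0*2+0=0
row: 8 vs 14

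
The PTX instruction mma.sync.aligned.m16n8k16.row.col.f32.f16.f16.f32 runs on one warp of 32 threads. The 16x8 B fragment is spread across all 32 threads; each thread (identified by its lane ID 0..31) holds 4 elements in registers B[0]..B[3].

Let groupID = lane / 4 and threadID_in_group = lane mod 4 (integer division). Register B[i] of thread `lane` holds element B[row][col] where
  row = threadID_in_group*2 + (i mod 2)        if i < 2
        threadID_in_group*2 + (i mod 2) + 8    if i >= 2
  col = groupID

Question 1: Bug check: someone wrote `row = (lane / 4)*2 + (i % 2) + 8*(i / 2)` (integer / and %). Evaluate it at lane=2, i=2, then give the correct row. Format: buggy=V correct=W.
buggy=8 correct=12

`(lane / 4)*2 + (i % 2) + 8*(i / 2)`[2,2]⇒8
2: gr=0,th=2
[2] (2*2+0+8,0) = (12,0)
row: 8 vs 12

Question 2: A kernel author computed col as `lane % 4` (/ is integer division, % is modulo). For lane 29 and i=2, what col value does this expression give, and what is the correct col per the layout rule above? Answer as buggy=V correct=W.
`lane % 4`[29,2]=>1
lane 29: grp=7 (29/4), tig=1 (29%4)
i=2: r=1*2+0+8=10, c=grp=7
col: 1 vs 7

buggy=1 correct=7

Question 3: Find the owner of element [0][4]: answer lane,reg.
16,0

c=4⇒gr=4  r=0⇒Rb=0,th=0,odd=0
L=4*4+0=16  i=0*2+0=0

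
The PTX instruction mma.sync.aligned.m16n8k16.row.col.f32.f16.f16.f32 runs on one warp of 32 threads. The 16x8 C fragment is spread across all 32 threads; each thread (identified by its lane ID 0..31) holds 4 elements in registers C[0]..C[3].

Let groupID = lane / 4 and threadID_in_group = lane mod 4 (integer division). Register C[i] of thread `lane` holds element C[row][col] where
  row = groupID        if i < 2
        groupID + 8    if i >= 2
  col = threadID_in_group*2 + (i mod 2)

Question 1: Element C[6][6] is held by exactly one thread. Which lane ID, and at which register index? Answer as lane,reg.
27,0

r=6→G=6,rhi=0  c=6→T=3,p=0
L=6*4+3=27  i=0*2+0=0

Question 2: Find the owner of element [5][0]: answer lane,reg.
20,0

r=5->g=5,rb=0  c=0->t=0,b0=0
L=5*4+0=20  i=0*2+0=0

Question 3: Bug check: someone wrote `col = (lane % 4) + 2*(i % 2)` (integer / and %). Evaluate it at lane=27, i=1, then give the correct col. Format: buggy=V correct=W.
buggy=5 correct=7

`(lane % 4) + 2*(i % 2)`[27,1]->5
lane 27: gid=6 (27/4), tid=3 (27%4)
i=1: r=6+0=6, c=3*2+1=7
col: 5 vs 7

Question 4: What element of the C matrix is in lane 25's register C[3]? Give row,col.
lane 25→25/4=6, 25 mod 4=1
i=3  r:6+8→14  c:2·1+1→3

14,3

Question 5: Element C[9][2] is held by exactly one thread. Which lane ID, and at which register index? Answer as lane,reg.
r=9->g=1,rb=1  c=2->t=1,b0=0
L=1*4+1=5  i=1*2+0=2

5,2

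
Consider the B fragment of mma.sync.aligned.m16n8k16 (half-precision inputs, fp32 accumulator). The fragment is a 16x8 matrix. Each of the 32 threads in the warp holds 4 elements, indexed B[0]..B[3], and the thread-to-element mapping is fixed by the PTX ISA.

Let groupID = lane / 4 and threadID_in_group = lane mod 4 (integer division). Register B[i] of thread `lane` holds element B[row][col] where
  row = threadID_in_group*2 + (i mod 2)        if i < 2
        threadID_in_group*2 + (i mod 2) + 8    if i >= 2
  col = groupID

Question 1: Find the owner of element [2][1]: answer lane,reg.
5,0

c=1⇒gr=1  r=2⇒Rb=0,th=1,odd=0
L=1*4+1=5  i=0*2+0=0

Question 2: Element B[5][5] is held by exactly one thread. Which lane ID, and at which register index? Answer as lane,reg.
c: 5->gid=5  r: 5->r8=0,tid=2,i&1=1
L=5*4+2=22  i=0*2+1=1

22,1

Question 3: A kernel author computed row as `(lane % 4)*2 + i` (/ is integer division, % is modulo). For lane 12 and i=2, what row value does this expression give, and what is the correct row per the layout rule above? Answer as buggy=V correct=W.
`(lane % 4)*2 + i`[12,2]⇒2
12: gr=3,th=0
[2] (0*2+0+8,3) = (8,3)
row: 2 vs 8

buggy=2 correct=8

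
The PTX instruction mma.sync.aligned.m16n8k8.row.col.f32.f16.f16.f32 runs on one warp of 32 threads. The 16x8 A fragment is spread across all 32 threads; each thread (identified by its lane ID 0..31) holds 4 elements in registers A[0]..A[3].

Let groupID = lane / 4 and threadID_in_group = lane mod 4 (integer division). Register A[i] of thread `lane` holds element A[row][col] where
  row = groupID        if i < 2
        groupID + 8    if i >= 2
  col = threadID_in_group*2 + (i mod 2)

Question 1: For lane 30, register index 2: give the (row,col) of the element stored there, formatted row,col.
15,4

L=30⇒gr=30>>2=7, th=30&3=2
[2]⇒row 7+8=15  col 2·2+0=4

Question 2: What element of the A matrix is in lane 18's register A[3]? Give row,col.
L=18->gid=18>>2=4, tid=18&3=2
[3]->row 4+8=12  col 2·2+1=5

12,5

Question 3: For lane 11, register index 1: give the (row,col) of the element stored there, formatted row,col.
2,7

lane 11: gid=2 (11/4), tid=3 (11%4)
i=1: r=2+0=2, c=3*2+1=7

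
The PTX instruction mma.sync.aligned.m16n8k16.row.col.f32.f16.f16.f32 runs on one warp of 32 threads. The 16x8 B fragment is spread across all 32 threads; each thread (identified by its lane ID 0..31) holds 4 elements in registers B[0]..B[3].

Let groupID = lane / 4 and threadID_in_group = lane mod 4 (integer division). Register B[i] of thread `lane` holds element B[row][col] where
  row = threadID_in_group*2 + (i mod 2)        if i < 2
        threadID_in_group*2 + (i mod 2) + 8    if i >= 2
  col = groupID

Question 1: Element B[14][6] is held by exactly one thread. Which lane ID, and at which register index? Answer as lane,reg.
c:6=>grp=6  r:14=>rB=1,tig=3,lo=0
L=6*4+3=27  i=1*2+0=2

27,2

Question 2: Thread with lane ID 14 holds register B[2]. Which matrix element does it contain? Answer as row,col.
lane 14⇒14/4=3, 14 mod 4=2
i=2  r:2·2+0+8⇒12  c:3

12,3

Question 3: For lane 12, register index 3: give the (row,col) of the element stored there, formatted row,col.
9,3

12: gid=3,tid=0
[3] (0*2+1+8,3) = (9,3)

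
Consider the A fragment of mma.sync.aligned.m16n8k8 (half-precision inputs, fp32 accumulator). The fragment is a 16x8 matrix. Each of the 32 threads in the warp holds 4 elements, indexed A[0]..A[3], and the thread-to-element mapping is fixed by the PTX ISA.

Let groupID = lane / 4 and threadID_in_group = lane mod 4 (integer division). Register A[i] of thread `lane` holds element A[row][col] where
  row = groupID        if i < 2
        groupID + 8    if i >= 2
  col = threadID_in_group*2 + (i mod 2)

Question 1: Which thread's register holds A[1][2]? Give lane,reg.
5,0

r: 1->gid=1,r8=0  c: 2->tid=1,i&1=0
L=1*4+1=5  i=0*2+0=0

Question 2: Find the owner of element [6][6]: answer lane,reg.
r=6→G=6,rhi=0  c=6→T=3,p=0
L=6*4+3=27  i=0*2+0=0

27,0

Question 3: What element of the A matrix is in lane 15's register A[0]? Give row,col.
3,6

L=15→G=15>>2=3, T=15&3=3
[0]→row 3+0=3  col 3·2+0=6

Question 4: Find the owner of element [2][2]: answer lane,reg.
9,0

r:2=>grp=2,rB=0  c:2=>tig=1,lo=0
L=2*4+1=9  i=0*2+0=0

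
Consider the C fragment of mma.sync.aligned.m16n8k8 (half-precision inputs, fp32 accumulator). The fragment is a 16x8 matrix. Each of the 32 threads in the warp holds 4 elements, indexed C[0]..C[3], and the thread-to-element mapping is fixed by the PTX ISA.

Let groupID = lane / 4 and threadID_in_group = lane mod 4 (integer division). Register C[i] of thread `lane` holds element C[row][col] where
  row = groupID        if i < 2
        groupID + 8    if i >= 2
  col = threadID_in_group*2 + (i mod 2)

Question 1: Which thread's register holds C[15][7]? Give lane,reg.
r:15=>grp=7,rB=1  c:7=>tig=3,lo=1
L=7*4+3=31  i=1*2+1=3

31,3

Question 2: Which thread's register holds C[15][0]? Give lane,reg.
28,2

r=15→G=7,rhi=1  c=0→T=0,p=0
L=7*4+0=28  i=1*2+0=2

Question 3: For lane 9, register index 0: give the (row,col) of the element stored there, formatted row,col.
9: gid=2,tid=1
[0] (2+0,1*2+0) = (2,2)

2,2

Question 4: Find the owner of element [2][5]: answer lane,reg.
r=2⇒gr=2,Rb=0  c=5⇒th=2,odd=1
L=2*4+2=10  i=0*2+1=1

10,1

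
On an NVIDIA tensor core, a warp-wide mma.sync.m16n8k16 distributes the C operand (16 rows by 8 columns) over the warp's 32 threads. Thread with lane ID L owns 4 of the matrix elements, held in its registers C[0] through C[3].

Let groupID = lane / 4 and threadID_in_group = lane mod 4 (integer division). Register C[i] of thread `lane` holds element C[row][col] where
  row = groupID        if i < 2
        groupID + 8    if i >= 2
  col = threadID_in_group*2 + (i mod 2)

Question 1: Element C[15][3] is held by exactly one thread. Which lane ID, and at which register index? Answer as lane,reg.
r=15→G=7,rhi=1  c=3→T=1,p=1
L=7*4+1=29  i=1*2+1=3

29,3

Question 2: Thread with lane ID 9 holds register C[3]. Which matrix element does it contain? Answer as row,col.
9: gr=2,th=1
[3] (2+8,1*2+1) = (10,3)

10,3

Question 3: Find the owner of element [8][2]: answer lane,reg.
r=8→G=0,rhi=1  c=2→T=1,p=0
L=0*4+1=1  i=1*2+0=2

1,2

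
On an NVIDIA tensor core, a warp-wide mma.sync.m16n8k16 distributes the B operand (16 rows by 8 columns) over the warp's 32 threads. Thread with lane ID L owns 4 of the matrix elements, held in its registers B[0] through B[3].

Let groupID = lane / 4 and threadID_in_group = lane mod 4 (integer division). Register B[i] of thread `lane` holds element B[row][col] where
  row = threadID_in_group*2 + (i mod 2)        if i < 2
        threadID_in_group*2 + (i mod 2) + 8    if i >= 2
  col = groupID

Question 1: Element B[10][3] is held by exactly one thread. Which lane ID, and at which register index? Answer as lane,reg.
c=3->g=3  r=10->rb=1,t=1,b0=0
L=3*4+1=13  i=1*2+0=2

13,2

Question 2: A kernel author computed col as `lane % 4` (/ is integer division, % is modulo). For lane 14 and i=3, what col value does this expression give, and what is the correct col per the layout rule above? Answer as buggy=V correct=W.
`lane % 4`[14,3]->2
L=14->g=14>>2=3, t=14&3=2
[3]->row 2·2+1+8=13  col g=3
col: 2 vs 3

buggy=2 correct=3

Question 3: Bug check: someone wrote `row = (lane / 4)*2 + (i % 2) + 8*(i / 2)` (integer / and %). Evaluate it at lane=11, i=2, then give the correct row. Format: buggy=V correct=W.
`(lane / 4)*2 + (i % 2) + 8*(i / 2)`[11,2]⇒12
L=11⇒gr=11>>2=2, th=11&3=3
[2]⇒row 3·2+0+8=14  col gr=2
row: 12 vs 14

buggy=12 correct=14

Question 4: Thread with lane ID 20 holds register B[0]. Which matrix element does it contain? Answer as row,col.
0,5

lane 20->20/4=5, 20 mod 4=0
i=0  r:2·0+0+0->0  c:5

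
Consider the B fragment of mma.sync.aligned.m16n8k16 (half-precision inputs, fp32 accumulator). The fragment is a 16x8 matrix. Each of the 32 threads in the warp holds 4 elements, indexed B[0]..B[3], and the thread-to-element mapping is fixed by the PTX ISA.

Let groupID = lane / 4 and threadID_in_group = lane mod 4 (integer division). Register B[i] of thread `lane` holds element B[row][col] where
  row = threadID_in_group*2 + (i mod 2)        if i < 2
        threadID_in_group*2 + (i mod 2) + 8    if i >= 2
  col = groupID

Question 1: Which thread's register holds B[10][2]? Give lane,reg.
9,2

c:2=>grp=2  r:10=>rB=1,tig=1,lo=0
L=2*4+1=9  i=1*2+0=2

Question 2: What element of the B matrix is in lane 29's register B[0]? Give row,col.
L=29->g=29>>2=7, t=29&3=1
[0]->row 1·2+0+0=2  col g=7

2,7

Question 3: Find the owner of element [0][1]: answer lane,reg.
c=1⇒gr=1  r=0⇒Rb=0,th=0,odd=0
L=1*4+0=4  i=0*2+0=0

4,0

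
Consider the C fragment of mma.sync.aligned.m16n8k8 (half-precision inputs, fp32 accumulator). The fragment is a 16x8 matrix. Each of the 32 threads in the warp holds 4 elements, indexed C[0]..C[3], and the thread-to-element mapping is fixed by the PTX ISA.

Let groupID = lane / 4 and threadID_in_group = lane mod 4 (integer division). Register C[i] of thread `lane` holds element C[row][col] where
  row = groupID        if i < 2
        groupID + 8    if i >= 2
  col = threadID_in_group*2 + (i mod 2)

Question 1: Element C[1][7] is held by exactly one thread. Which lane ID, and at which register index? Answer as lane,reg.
7,1

r: 1->gid=1,r8=0  c: 7->tid=3,i&1=1
L=1*4+3=7  i=0*2+1=1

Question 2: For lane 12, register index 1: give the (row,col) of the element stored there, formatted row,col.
lane 12⇒12/4=3, 12 mod 4=0
i=1  r:3+0⇒3  c:2·0+1⇒1

3,1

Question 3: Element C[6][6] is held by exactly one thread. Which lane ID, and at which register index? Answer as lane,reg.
27,0

r=6->g=6,rb=0  c=6->t=3,b0=0
L=6*4+3=27  i=0*2+0=0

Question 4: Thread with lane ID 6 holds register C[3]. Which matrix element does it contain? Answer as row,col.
lane 6->6/4=1, 6 mod 4=2
i=3  r:1+8->9  c:2·2+1->5

9,5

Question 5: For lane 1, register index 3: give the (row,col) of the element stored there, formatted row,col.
8,3

L=1→G=1>>2=0, T=1&3=1
[3]→row 0+8=8  col 1·2+1=3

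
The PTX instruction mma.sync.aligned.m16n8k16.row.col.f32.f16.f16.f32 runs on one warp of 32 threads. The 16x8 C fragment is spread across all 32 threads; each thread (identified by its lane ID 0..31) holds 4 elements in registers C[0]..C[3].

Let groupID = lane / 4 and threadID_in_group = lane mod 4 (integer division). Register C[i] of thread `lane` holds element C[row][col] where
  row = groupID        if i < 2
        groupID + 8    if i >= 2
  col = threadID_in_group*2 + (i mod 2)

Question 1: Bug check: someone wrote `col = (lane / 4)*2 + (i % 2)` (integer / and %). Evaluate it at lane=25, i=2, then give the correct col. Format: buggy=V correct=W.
buggy=12 correct=2

`(lane / 4)*2 + (i % 2)`[25,2]→12
lane 25: G=6 (25/4), T=1 (25%4)
i=2: r=6+8=14, c=1*2+0=2
col: 12 vs 2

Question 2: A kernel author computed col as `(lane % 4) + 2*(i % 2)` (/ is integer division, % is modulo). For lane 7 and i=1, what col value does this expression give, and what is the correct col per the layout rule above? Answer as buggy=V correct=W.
`(lane % 4) + 2*(i % 2)`[7,1]=>5
L=7=>grp=7>>2=1, tig=7&3=3
[1]=>row 1+0=1  col 3·2+1=7
col: 5 vs 7

buggy=5 correct=7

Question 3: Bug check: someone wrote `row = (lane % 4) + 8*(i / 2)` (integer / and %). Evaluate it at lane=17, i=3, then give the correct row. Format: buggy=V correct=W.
`(lane % 4) + 8*(i / 2)`[17,3]->9
L=17->gid=17>>2=4, tid=17&3=1
[3]->row 4+8=12  col 1·2+1=3
row: 9 vs 12

buggy=9 correct=12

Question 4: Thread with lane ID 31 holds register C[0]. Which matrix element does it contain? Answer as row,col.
7,6

L=31->gid=31>>2=7, tid=31&3=3
[0]->row 7+0=7  col 3·2+0=6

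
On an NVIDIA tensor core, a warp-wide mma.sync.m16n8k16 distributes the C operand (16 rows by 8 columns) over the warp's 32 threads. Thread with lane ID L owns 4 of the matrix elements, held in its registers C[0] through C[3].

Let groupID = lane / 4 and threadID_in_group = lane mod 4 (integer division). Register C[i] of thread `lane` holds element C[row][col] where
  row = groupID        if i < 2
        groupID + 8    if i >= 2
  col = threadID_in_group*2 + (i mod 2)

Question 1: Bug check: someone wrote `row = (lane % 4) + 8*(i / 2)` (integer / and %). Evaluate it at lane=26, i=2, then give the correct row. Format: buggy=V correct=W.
buggy=10 correct=14

`(lane % 4) + 8*(i / 2)`[26,2]=>10
lane 26=>26/4=6, 26 mod 4=2
i=2  r:6+8=>14  c:2·2+0=>4
row: 10 vs 14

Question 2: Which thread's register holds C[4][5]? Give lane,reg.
r: 4->gid=4,r8=0  c: 5->tid=2,i&1=1
L=4*4+2=18  i=0*2+1=1

18,1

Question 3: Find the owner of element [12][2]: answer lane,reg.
r=12->g=4,rb=1  c=2->t=1,b0=0
L=4*4+1=17  i=1*2+0=2

17,2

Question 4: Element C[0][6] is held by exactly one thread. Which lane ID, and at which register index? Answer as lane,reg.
3,0

r=0->g=0,rb=0  c=6->t=3,b0=0
L=0*4+3=3  i=0*2+0=0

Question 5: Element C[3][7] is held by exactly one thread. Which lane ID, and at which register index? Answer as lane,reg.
15,1

r: 3->gid=3,r8=0  c: 7->tid=3,i&1=1
L=3*4+3=15  i=0*2+1=1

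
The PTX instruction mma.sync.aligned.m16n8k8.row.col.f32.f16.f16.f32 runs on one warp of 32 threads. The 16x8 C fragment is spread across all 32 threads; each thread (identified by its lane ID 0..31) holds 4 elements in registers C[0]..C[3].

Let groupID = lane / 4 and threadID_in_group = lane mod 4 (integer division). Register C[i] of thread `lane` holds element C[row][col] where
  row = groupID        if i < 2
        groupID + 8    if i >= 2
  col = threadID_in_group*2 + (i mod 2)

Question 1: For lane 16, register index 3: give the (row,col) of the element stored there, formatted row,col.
lane 16->16/4=4, 16 mod 4=0
i=3  r:4+8->12  c:2·0+1->1

12,1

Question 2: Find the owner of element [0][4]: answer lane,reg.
2,0

r:0=>grp=0,rB=0  c:4=>tig=2,lo=0
L=0*4+2=2  i=0*2+0=0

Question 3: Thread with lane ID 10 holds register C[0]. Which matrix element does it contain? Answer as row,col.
2,4

lane 10→10/4=2, 10 mod 4=2
i=0  r:2+0→2  c:2·2+0→4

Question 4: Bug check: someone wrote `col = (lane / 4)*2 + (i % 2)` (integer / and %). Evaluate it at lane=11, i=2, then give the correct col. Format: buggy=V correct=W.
buggy=4 correct=6

`(lane / 4)*2 + (i % 2)`[11,2]->4
lane 11: g=2 (11/4), t=3 (11%4)
i=2: r=2+8=10, c=3*2+0=6
col: 4 vs 6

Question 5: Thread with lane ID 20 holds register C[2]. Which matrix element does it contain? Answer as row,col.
13,0

20: gr=5,th=0
[2] (5+8,0*2+0) = (13,0)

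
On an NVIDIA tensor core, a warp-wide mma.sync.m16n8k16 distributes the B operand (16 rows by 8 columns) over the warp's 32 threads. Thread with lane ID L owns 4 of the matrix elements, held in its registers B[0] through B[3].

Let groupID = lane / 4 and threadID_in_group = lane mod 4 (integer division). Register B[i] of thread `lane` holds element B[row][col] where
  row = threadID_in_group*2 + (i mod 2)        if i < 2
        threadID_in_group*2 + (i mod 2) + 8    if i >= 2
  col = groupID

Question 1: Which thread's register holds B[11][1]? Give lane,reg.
5,3

c: 1->gid=1  r: 11->r8=1,tid=1,i&1=1
L=1*4+1=5  i=1*2+1=3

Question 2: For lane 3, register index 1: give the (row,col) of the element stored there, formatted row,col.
lane 3: gid=0 (3/4), tid=3 (3%4)
i=1: r=3*2+1+0=7, c=gid=0

7,0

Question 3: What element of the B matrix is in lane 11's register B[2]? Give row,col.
L=11->gid=11>>2=2, tid=11&3=3
[2]->row 3·2+0+8=14  col gid=2

14,2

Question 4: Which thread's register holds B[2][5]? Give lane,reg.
c:5=>grp=5  r:2=>rB=0,tig=1,lo=0
L=5*4+1=21  i=0*2+0=0

21,0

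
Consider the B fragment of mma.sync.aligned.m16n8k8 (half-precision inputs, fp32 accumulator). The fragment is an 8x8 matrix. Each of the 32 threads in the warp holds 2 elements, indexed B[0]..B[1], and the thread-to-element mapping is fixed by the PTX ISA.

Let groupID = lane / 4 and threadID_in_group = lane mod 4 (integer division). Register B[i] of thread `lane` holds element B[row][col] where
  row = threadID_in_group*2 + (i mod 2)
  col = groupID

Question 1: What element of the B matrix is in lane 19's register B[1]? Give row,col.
lane 19->19/4=4, 19 mod 4=3
i=1  r:2·3+1->7  c:4

7,4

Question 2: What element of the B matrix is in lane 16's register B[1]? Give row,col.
1,4

lane 16: gid=4 (16/4), tid=0 (16%4)
i=1: r=0*2+1=1, c=gid=4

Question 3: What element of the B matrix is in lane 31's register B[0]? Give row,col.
lane 31: gid=7 (31/4), tid=3 (31%4)
i=0: r=3*2+0=6, c=gid=7

6,7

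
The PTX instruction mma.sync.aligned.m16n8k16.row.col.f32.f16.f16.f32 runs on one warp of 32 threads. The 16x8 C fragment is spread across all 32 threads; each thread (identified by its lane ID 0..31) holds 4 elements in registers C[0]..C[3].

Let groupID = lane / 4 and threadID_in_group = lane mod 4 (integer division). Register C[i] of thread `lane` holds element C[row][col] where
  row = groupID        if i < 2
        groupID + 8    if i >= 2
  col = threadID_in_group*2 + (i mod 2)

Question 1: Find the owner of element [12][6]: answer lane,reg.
19,2

r=12→G=4,rhi=1  c=6→T=3,p=0
L=4*4+3=19  i=1*2+0=2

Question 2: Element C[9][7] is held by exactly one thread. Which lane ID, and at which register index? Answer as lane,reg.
r:9=>grp=1,rB=1  c:7=>tig=3,lo=1
L=1*4+3=7  i=1*2+1=3

7,3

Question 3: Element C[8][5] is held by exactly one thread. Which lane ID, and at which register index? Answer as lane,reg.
2,3

r=8→G=0,rhi=1  c=5→T=2,p=1
L=0*4+2=2  i=1*2+1=3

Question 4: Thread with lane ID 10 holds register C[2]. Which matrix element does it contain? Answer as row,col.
lane 10->10/4=2, 10 mod 4=2
i=2  r:2+8->10  c:2·2+0->4

10,4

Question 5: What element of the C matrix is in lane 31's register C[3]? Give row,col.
L=31→G=31>>2=7, T=31&3=3
[3]→row 7+8=15  col 3·2+1=7

15,7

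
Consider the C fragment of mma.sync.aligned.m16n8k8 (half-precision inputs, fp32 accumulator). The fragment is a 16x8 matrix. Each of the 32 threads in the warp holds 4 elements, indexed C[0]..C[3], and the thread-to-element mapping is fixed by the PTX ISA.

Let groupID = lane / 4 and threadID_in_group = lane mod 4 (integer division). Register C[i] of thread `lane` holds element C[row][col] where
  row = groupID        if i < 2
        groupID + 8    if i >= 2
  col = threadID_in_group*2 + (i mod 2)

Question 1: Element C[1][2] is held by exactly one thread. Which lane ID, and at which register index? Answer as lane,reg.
r=1->g=1,rb=0  c=2->t=1,b0=0
L=1*4+1=5  i=0*2+0=0

5,0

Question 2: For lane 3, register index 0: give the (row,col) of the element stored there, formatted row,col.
0,6

lane 3->3/4=0, 3 mod 4=3
i=0  r:0+0->0  c:2·3+0->6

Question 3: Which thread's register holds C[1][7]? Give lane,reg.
7,1

r=1->g=1,rb=0  c=7->t=3,b0=1
L=1*4+3=7  i=0*2+1=1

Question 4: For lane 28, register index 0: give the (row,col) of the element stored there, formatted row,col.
lane 28->28/4=7, 28 mod 4=0
i=0  r:7+0->7  c:2·0+0->0

7,0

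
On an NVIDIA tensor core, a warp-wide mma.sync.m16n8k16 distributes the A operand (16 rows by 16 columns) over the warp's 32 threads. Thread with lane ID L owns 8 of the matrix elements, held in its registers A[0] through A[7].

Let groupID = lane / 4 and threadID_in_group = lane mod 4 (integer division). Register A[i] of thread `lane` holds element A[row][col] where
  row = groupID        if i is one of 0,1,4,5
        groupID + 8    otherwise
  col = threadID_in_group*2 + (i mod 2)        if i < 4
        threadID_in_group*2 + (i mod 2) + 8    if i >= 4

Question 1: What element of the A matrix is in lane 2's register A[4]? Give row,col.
lane 2=>2/4=0, 2 mod 4=2
i=4  r:0+0=>0  c:2·2+0+8=>12

0,12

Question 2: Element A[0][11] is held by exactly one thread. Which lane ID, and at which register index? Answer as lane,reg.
1,5

r=0⇒gr=0,Rb=0  c=11⇒Cb=1,th=1,odd=1
L=0*4+1=1  i=1*4+0*2+1=5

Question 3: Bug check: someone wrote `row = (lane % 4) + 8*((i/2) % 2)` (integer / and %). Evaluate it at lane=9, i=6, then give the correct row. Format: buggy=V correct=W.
buggy=9 correct=10

`(lane % 4) + 8*((i/2) % 2)`[9,6]->9
lane 9->9/4=2, 9 mod 4=1
i=6  r:2+8->10  c:2·1+0+8->10
row: 9 vs 10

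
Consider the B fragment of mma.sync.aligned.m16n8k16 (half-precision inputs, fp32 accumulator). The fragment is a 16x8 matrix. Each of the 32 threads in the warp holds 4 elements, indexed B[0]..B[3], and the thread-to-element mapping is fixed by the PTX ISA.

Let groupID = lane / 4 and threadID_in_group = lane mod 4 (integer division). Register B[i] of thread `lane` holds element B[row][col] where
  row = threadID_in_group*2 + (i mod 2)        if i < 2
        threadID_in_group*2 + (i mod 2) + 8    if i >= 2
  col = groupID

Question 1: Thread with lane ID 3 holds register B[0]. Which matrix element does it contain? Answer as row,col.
6,0

3: gid=0,tid=3
[0] (3*2+0+0,0) = (6,0)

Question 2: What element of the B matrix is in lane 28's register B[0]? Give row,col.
28: G=7,T=0
[0] (0*2+0+0,7) = (0,7)

0,7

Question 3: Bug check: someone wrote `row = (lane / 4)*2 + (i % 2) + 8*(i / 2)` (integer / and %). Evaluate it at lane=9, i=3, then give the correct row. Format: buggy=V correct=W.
`(lane / 4)*2 + (i % 2) + 8*(i / 2)`[9,3]⇒13
9: gr=2,th=1
[3] (1*2+1+8,2) = (11,2)
row: 13 vs 11

buggy=13 correct=11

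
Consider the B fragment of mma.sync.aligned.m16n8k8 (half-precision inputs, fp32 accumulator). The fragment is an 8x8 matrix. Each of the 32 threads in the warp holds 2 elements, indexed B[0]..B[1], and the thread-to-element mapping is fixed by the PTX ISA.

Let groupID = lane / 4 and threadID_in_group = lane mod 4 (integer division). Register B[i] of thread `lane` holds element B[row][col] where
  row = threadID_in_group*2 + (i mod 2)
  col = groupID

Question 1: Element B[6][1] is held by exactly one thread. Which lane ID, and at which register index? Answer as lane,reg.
7,0

c=1⇒gr=1  r=6⇒th=3,odd=0
L=1*4+3=7  i=0=0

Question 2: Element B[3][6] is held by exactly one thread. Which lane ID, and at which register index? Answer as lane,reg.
c=6→G=6  r=3→T=1,p=1
L=6*4+1=25  i=1=1

25,1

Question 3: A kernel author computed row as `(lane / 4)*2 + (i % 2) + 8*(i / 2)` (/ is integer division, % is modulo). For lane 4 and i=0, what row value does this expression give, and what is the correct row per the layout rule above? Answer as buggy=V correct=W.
`(lane / 4)*2 + (i % 2) + 8*(i / 2)`[4,0]->2
4: gid=1,tid=0
[0] (0*2+0,1) = (0,1)
row: 2 vs 0

buggy=2 correct=0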